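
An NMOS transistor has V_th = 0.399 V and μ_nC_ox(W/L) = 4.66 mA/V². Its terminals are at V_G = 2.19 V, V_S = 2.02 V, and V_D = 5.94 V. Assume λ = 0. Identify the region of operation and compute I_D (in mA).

Cutoff; I_D = 0 mA

V_GS = V_G − V_S = 2.19 − 2.02 = 0.17 V; V_DS = V_D − V_S = 5.94 − 2.02 = 3.92 V.
V_GS = 0.17 V < V_th = 0.399 V, so the transistor is in cutoff.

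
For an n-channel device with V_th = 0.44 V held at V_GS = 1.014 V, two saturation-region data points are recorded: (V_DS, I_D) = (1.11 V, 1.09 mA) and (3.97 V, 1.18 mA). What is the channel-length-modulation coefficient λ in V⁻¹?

With V_GS fixed, I_D ∝ (1 + λ V_DS) in saturation, so I_D2/I_D1 = (1 + λ V_DS2)/(1 + λ V_DS1).
1.18/1.09 = 1.083 = (1 + 3.97 λ)/(1 + 1.11 λ).
Solving: λ (I_D1 V_DS2 − I_D2 V_DS1) = I_D2 − I_D1, so λ = (1.18 − 1.09) / (1.09 × 3.97 − 1.18 × 1.11) = 0.09 / 3.02 = 0.0298 V⁻¹.

λ = 0.0298 V⁻¹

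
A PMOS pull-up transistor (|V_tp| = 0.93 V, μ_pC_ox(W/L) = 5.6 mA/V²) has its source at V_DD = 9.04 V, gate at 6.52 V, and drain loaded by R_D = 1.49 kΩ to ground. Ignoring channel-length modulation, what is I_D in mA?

V_SG = V_DD − V_G = 9.04 − 6.52 = 2.52 V, so V_ov = 2.52 − 0.93 = 1.59 V.
Assume saturation: I_D = ½ k_p V_ov² = 0.5 × 5.6 × 1.59² = 7.08 mA, giving V_SD = V_DD − I_D R_D = 9.04 − 7.08 × 1.49 = -1.51 V.
But -1.51 V < V_ov = 1.59 V, so the device is actually in triode.
In triode I_D = k_p[V_ov V_SD − ½ V_SD²] and I_D = (V_DD − V_SD)/R_D. Equating: 4.17 V_SD² − 14.27 V_SD + 9.04 = 0, giving V_SD = 0.84 V (the root below V_ov).
I_D = (9.04 − 0.84) / 1.49 = 5.5 mA.

I_D = 5.50 mA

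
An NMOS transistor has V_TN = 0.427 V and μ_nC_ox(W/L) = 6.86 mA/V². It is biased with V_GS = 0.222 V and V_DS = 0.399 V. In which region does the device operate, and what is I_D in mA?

V_GS = 0.222 V < V_TN = 0.427 V, so the transistor is in cutoff.

Cutoff; I_D = 0 mA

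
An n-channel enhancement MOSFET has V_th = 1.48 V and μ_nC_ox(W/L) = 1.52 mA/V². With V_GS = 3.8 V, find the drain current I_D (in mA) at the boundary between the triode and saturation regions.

At the boundary V_DS = V_ov = V_GS − V_th = 3.8 − 1.48 = 2.32 V.
I_D = ½ k_n V_ov² = 0.5 × 1.52 × 2.32² = 4.09 mA.

I_D = 4.09 mA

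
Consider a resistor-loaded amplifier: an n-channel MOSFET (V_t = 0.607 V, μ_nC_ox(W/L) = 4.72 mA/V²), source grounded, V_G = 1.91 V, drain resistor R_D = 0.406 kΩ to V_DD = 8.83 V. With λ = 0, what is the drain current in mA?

I_D = 4.01 mA

V_GS = V_G = 1.91 V, so V_ov = 1.91 − 0.607 = 1.3 V.
Assume saturation: I_D = ½ k_n V_ov² = 0.5 × 4.72 × 1.3² = 4.01 mA, giving V_DS = V_DD − I_D R_D = 8.83 − 4.01 × 0.406 = 7.2 V.
V_DS = 7.2 V ≥ V_ov = 1.3 V, confirming saturation.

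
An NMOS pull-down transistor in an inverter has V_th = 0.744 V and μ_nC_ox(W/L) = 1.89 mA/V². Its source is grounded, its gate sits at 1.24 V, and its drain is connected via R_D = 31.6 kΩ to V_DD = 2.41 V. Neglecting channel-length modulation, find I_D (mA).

I_D = 0.0735 mA

V_GS = V_G = 1.24 V, so V_ov = 1.24 − 0.744 = 0.496 V.
Assume saturation: I_D = ½ k_n V_ov² = 0.5 × 1.89 × 0.496² = 0.232 mA, giving V_DS = V_DD − I_D R_D = 2.41 − 0.232 × 31.6 = -4.94 V.
But -4.94 V < V_ov = 0.496 V, so the device is actually in triode.
In triode I_D = k_n[V_ov V_DS − ½ V_DS²] and I_D = (V_DD − V_DS)/R_D. Equating: 29.9 V_DS² − 30.62 V_DS + 2.41 = 0, giving V_DS = 0.0859 V (the root below V_ov).
I_D = (2.41 − 0.0859) / 31.6 = 0.0735 mA.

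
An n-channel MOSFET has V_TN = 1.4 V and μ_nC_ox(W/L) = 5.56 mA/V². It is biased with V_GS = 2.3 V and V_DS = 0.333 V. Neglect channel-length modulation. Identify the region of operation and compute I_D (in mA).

V_ov = V_GS − V_TN = 2.3 − 1.4 = 0.9 V.
Since V_DS = 0.333 V < V_ov = 0.9 V, the device is in the triode region.
I_D = k_n [V_ov · V_DS − ½ V_DS²] = 5.56 × [0.9 × 0.333 − 0.5 × 0.333²] = 1.36 mA.

Triode; I_D = 1.36 mA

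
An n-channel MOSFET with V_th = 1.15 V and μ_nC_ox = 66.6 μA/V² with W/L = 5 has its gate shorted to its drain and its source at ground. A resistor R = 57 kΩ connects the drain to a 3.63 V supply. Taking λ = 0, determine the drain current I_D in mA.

I_D = 0.0354 mA

With gate tied to drain, V_GS = V_DS ≥ V_GS − V_th, so the device is in saturation.
k_n = μ_nC_ox · (W/L) = 0.333 mA/V².
KCL at the drain: ½ k_n (V_GS − V_th)² = (V_DD − V_GS)/R.
Let x = V_GS − 1.15. Then 9.49 x² + x − 2.48 = 0, giving x = 0.461 V (positive root), so V_GS = 1.61 V.
I_D = (V_DD − V_GS)/R = (3.63 − 1.61) / 57 = 0.0354 mA.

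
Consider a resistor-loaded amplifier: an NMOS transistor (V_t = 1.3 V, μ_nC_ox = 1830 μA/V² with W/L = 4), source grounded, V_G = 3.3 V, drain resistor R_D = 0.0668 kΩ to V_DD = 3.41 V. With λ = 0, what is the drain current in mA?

I_D = 14.6 mA

V_GS = V_G = 3.3 V, so V_ov = 3.3 − 1.3 = 2 V.
k_n = μ_nC_ox · (W/L) = 7.32 mA/V².
Assume saturation: I_D = ½ k_n V_ov² = 0.5 × 7.32 × 2² = 14.6 mA, giving V_DS = V_DD − I_D R_D = 3.41 − 14.6 × 0.0668 = 2.43 V.
V_DS = 2.43 V ≥ V_ov = 2 V, confirming saturation.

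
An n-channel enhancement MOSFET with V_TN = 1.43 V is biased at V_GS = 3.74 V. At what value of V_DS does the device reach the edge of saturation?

The boundary between triode and saturation is V_DS = V_GS − V_TN = V_ov.
V_ov = 3.74 − 1.43 = 2.31 V.

V_DS,sat = 2.31 V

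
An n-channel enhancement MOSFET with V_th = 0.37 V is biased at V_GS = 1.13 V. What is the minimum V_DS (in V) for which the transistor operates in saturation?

The boundary between triode and saturation is V_DS = V_GS − V_th = V_ov.
V_ov = 1.13 − 0.37 = 0.76 V.

V_DS,sat = 0.760 V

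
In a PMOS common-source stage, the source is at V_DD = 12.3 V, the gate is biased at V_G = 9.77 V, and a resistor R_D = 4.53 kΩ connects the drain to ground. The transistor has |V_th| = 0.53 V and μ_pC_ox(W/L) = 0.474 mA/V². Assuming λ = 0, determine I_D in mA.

V_SG = V_DD − V_G = 12.3 − 9.77 = 2.53 V, so V_ov = 2.53 − 0.53 = 2 V.
Assume saturation: I_D = ½ k_p V_ov² = 0.5 × 0.474 × 2² = 0.948 mA, giving V_SD = V_DD − I_D R_D = 12.3 − 0.948 × 4.53 = 8.01 V.
V_SD = 8.01 V ≥ V_ov = 2 V, confirming saturation.

I_D = 0.948 mA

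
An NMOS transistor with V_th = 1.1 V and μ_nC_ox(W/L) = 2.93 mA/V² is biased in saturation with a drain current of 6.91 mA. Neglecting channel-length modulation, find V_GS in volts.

V_GS = 3.27 V

In saturation I_D = ½ k_n (V_GS − V_th)², so V_GS − V_th = √(2 I_D / k_n) = √(2 × 6.91 / 2.93) = 2.17 V.
V_GS = 1.1 + 2.17 = 3.27 V.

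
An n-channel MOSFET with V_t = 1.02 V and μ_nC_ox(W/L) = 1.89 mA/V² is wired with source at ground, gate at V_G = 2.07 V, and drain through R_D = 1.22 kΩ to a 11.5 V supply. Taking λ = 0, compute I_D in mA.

V_GS = V_G = 2.07 V, so V_ov = 2.07 − 1.02 = 1.05 V.
Assume saturation: I_D = ½ k_n V_ov² = 0.5 × 1.89 × 1.05² = 1.04 mA, giving V_DS = V_DD − I_D R_D = 11.5 − 1.04 × 1.22 = 10.2 V.
V_DS = 10.2 V ≥ V_ov = 1.05 V, confirming saturation.

I_D = 1.04 mA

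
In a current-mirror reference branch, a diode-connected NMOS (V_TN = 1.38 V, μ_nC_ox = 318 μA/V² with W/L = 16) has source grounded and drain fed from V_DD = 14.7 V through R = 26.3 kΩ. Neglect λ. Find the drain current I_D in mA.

With gate tied to drain, V_GS = V_DS ≥ V_GS − V_TN, so the device is in saturation.
k_n = μ_nC_ox · (W/L) = 5.088 mA/V².
KCL at the drain: ½ k_n (V_GS − V_TN)² = (V_DD − V_GS)/R.
Let x = V_GS − 1.38. Then 66.9 x² + x − 13.32 = 0, giving x = 0.439 V (positive root), so V_GS = 1.82 V.
I_D = (V_DD − V_GS)/R = (14.7 − 1.82) / 26.3 = 0.49 mA.

I_D = 0.490 mA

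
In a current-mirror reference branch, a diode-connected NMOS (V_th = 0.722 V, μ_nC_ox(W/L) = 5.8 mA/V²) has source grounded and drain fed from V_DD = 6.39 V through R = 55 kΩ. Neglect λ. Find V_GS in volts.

V_GS = 0.907 V

With gate tied to drain, V_GS = V_DS ≥ V_GS − V_th, so the device is in saturation.
KCL at the drain: ½ k_n (V_GS − V_th)² = (V_DD − V_GS)/R.
Let x = V_GS − 0.722. Then 160 x² + x − 5.668 = 0, giving x = 0.185 V (positive root), so V_GS = 0.907 V.
I_D = (V_DD − V_GS)/R = (6.39 − 0.907) / 55 = 0.0997 mA.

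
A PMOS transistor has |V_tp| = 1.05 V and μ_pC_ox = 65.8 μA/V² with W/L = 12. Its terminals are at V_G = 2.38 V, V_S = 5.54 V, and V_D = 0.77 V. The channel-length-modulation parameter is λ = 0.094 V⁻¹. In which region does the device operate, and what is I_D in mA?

V_SG = V_S − V_G = 5.54 − 2.38 = 3.16 V; V_SD = V_S − V_D = 5.54 − 0.77 = 4.77 V.
k_p = μ_pC_ox · (W/L) = 0.7896 mA/V².
V_ov = V_SG − |V_tp| = 3.16 − 1.05 = 2.11 V.
Since V_SD = 4.77 V ≥ V_ov = 2.11 V, the device is in saturation.
I_D = ½ k_p V_ov² (1 + λ V_SD) = 0.5 × 0.7896 × 2.11² × (1 + 0.094 × 4.77) = 2.55 mA.

Saturation; I_D = 2.55 mA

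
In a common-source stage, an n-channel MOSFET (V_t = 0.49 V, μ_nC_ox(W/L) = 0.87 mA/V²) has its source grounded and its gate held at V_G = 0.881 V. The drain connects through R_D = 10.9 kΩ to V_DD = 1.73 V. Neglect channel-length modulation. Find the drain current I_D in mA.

V_GS = V_G = 0.881 V, so V_ov = 0.881 − 0.49 = 0.391 V.
Assume saturation: I_D = ½ k_n V_ov² = 0.5 × 0.87 × 0.391² = 0.0665 mA, giving V_DS = V_DD − I_D R_D = 1.73 − 0.0665 × 10.9 = 1.01 V.
V_DS = 1.01 V ≥ V_ov = 0.391 V, confirming saturation.

I_D = 0.0665 mA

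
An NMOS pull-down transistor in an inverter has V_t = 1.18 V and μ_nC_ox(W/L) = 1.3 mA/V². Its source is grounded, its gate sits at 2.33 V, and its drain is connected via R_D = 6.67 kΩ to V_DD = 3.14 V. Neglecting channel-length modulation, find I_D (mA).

I_D = 0.421 mA

V_GS = V_G = 2.33 V, so V_ov = 2.33 − 1.18 = 1.15 V.
Assume saturation: I_D = ½ k_n V_ov² = 0.5 × 1.3 × 1.15² = 0.86 mA, giving V_DS = V_DD − I_D R_D = 3.14 − 0.86 × 6.67 = -2.59 V.
But -2.59 V < V_ov = 1.15 V, so the device is actually in triode.
In triode I_D = k_n[V_ov V_DS − ½ V_DS²] and I_D = (V_DD − V_DS)/R_D. Equating: 4.34 V_DS² − 10.97 V_DS + 3.14 = 0, giving V_DS = 0.329 V (the root below V_ov).
I_D = (3.14 − 0.329) / 6.67 = 0.421 mA.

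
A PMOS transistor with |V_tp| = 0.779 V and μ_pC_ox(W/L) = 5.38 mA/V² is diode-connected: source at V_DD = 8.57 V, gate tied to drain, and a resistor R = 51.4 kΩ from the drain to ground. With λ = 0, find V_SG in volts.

V_SG = 1.01 V

With gate tied to drain, V_SG = V_SD ≥ V_SG − |V_tp|, so the device is in saturation.
KCL at the drain: ½ k_p (V_SG − |V_tp|)² = (V_DD − V_SG)/R.
Let x = V_SG − 0.779. Then 138 x² + x − 7.791 = 0, giving x = 0.234 V (positive root), so V_SG = 1.01 V.
I_D = (V_DD − V_SG)/R = (8.57 − 1.01) / 51.4 = 0.147 mA.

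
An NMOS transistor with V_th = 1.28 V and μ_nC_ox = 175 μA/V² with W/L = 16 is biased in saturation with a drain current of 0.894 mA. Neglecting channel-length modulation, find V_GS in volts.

V_GS = 2.08 V

k_n = μ_nC_ox · (W/L) = 2.8 mA/V².
In saturation I_D = ½ k_n (V_GS − V_th)², so V_GS − V_th = √(2 I_D / k_n) = √(2 × 0.894 / 2.8) = 0.799 V.
V_GS = 1.28 + 0.799 = 2.08 V.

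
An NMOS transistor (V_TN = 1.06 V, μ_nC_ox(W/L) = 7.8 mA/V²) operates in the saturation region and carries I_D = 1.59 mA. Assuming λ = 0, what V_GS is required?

V_GS = 1.70 V

In saturation I_D = ½ k_n (V_GS − V_TN)², so V_GS − V_TN = √(2 I_D / k_n) = √(2 × 1.59 / 7.8) = 0.639 V.
V_GS = 1.06 + 0.639 = 1.7 V.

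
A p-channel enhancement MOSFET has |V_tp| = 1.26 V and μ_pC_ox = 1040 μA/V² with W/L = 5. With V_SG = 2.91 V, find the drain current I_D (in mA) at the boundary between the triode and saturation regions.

At the boundary V_SD = V_ov = V_SG − |V_tp| = 2.91 − 1.26 = 1.65 V.
k_p = μ_pC_ox · (W/L) = 5.2 mA/V².
I_D = ½ k_p V_ov² = 0.5 × 5.2 × 1.65² = 7.08 mA.

I_D = 7.08 mA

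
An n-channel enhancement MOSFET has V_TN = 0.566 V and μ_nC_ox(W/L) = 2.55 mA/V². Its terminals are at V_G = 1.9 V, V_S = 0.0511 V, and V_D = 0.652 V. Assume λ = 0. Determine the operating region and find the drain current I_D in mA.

Triode; I_D = 1.51 mA

V_GS = V_G − V_S = 1.9 − 0.0511 = 1.85 V; V_DS = V_D − V_S = 0.652 − 0.0511 = 0.601 V.
V_ov = V_GS − V_TN = 1.85 − 0.566 = 1.28 V.
Since V_DS = 0.601 V < V_ov = 1.28 V, the device is in the triode region.
I_D = k_n [V_ov · V_DS − ½ V_DS²] = 2.55 × [1.28 × 0.601 − 0.5 × 0.601²] = 1.51 mA.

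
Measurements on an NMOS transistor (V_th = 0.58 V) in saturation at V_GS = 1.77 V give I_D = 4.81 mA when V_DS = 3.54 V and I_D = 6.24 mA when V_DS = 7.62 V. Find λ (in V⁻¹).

With V_GS fixed, I_D ∝ (1 + λ V_DS) in saturation, so I_D2/I_D1 = (1 + λ V_DS2)/(1 + λ V_DS1).
6.24/4.81 = 1.297 = (1 + 7.62 λ)/(1 + 3.54 λ).
Solving: λ (I_D1 V_DS2 − I_D2 V_DS1) = I_D2 − I_D1, so λ = (6.24 − 4.81) / (4.81 × 7.62 − 6.24 × 3.54) = 1.43 / 14.6 = 0.0982 V⁻¹.

λ = 0.0982 V⁻¹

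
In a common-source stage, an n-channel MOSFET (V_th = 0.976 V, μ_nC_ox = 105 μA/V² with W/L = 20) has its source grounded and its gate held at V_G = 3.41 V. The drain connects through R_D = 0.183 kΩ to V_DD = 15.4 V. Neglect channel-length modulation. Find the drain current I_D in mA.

V_GS = V_G = 3.41 V, so V_ov = 3.41 − 0.976 = 2.43 V.
k_n = μ_nC_ox · (W/L) = 2.1 mA/V².
Assume saturation: I_D = ½ k_n V_ov² = 0.5 × 2.1 × 2.43² = 6.22 mA, giving V_DS = V_DD − I_D R_D = 15.4 − 6.22 × 0.183 = 14.3 V.
V_DS = 14.3 V ≥ V_ov = 2.43 V, confirming saturation.

I_D = 6.22 mA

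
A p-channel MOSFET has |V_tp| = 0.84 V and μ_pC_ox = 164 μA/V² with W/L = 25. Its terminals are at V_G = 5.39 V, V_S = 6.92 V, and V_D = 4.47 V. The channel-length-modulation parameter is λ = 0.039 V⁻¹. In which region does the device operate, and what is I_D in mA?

Saturation; I_D = 1.07 mA

V_SG = V_S − V_G = 6.92 − 5.39 = 1.53 V; V_SD = V_S − V_D = 6.92 − 4.47 = 2.45 V.
k_p = μ_pC_ox · (W/L) = 4.1 mA/V².
V_ov = V_SG − |V_tp| = 1.53 − 0.84 = 0.69 V.
Since V_SD = 2.45 V ≥ V_ov = 0.69 V, the device is in saturation.
I_D = ½ k_p V_ov² (1 + λ V_SD) = 0.5 × 4.1 × 0.69² × (1 + 0.039 × 2.45) = 1.07 mA.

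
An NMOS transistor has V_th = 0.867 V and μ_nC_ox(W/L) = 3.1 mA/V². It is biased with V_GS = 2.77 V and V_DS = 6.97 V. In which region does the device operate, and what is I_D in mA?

V_ov = V_GS − V_th = 2.77 − 0.867 = 1.9 V.
Since V_DS = 6.97 V ≥ V_ov = 1.9 V, the device is in saturation.
I_D = ½ k_n V_ov² = 0.5 × 3.1 × 1.9² = 5.61 mA.

Saturation; I_D = 5.61 mA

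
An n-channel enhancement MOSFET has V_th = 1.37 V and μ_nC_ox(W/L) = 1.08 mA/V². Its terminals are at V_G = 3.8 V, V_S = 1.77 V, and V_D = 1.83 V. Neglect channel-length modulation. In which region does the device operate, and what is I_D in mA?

V_GS = V_G − V_S = 3.8 − 1.77 = 2.03 V; V_DS = V_D − V_S = 1.83 − 1.77 = 0.06 V.
V_ov = V_GS − V_th = 2.03 − 1.37 = 0.66 V.
Since V_DS = 0.06 V < V_ov = 0.66 V, the device is in the triode region.
I_D = k_n [V_ov · V_DS − ½ V_DS²] = 1.08 × [0.66 × 0.06 − 0.5 × 0.06²] = 0.0408 mA.

Triode; I_D = 0.0408 mA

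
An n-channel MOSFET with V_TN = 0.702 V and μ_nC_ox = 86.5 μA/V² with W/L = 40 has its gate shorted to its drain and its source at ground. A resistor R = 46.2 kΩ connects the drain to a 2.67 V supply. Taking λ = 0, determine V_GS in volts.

V_GS = 0.853 V

With gate tied to drain, V_GS = V_DS ≥ V_GS − V_TN, so the device is in saturation.
k_n = μ_nC_ox · (W/L) = 3.46 mA/V².
KCL at the drain: ½ k_n (V_GS − V_TN)² = (V_DD − V_GS)/R.
Let x = V_GS − 0.702. Then 79.9 x² + x − 1.968 = 0, giving x = 0.151 V (positive root), so V_GS = 0.853 V.
I_D = (V_DD − V_GS)/R = (2.67 − 0.853) / 46.2 = 0.0393 mA.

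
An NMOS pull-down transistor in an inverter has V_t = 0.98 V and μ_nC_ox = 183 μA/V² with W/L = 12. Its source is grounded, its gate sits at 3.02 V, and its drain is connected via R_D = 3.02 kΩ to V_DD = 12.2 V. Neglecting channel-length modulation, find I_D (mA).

V_GS = V_G = 3.02 V, so V_ov = 3.02 − 0.98 = 2.04 V.
k_n = μ_nC_ox · (W/L) = 2.196 mA/V².
Assume saturation: I_D = ½ k_n V_ov² = 0.5 × 2.196 × 2.04² = 4.57 mA, giving V_DS = V_DD − I_D R_D = 12.2 − 4.57 × 3.02 = -1.6 V.
But -1.6 V < V_ov = 2.04 V, so the device is actually in triode.
In triode I_D = k_n[V_ov V_DS − ½ V_DS²] and I_D = (V_DD − V_DS)/R_D. Equating: 3.32 V_DS² − 14.53 V_DS + 12.2 = 0, giving V_DS = 1.13 V (the root below V_ov).
I_D = (12.2 − 1.13) / 3.02 = 3.66 mA.

I_D = 3.66 mA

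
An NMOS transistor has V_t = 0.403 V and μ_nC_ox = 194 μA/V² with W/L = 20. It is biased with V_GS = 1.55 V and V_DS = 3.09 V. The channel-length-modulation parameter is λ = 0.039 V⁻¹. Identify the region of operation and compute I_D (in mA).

Saturation; I_D = 2.86 mA

k_n = μ_nC_ox · (W/L) = 3.88 mA/V².
V_ov = V_GS − V_t = 1.55 − 0.403 = 1.15 V.
Since V_DS = 3.09 V ≥ V_ov = 1.15 V, the device is in saturation.
I_D = ½ k_n V_ov² (1 + λ V_DS) = 0.5 × 3.88 × 1.15² × (1 + 0.039 × 3.09) = 2.86 mA.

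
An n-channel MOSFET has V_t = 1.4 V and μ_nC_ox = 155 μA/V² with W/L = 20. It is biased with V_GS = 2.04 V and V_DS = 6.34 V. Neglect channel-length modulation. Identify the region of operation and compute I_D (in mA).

Saturation; I_D = 0.635 mA

k_n = μ_nC_ox · (W/L) = 3.1 mA/V².
V_ov = V_GS − V_t = 2.04 − 1.4 = 0.64 V.
Since V_DS = 6.34 V ≥ V_ov = 0.64 V, the device is in saturation.
I_D = ½ k_n V_ov² = 0.5 × 3.1 × 0.64² = 0.635 mA.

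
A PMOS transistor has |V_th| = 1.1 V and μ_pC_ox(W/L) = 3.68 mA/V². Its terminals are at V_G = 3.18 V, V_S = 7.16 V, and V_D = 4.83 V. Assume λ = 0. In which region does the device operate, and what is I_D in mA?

V_SG = V_S − V_G = 7.16 − 3.18 = 3.98 V; V_SD = V_S − V_D = 7.16 − 4.83 = 2.33 V.
V_ov = V_SG − |V_th| = 3.98 − 1.1 = 2.88 V.
Since V_SD = 2.33 V < V_ov = 2.88 V, the device is in the triode region.
I_D = k_p [V_ov · V_SD − ½ V_SD²] = 3.68 × [2.88 × 2.33 − 0.5 × 2.33²] = 14.7 mA.

Triode; I_D = 14.7 mA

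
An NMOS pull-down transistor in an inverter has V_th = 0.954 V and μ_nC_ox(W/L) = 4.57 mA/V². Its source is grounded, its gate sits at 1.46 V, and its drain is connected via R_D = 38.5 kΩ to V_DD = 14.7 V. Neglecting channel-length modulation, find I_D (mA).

V_GS = V_G = 1.46 V, so V_ov = 1.46 − 0.954 = 0.506 V.
Assume saturation: I_D = ½ k_n V_ov² = 0.5 × 4.57 × 0.506² = 0.585 mA, giving V_DS = V_DD − I_D R_D = 14.7 − 0.585 × 38.5 = -7.82 V.
But -7.82 V < V_ov = 0.506 V, so the device is actually in triode.
In triode I_D = k_n[V_ov V_DS − ½ V_DS²] and I_D = (V_DD − V_DS)/R_D. Equating: 88 V_DS² − 90.03 V_DS + 14.7 = 0, giving V_DS = 0.204 V (the root below V_ov).
I_D = (14.7 − 0.204) / 38.5 = 0.377 mA.

I_D = 0.377 mA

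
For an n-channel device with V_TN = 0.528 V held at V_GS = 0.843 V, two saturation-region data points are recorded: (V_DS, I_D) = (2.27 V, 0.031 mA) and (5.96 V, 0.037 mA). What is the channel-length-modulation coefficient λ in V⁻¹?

λ = 0.0595 V⁻¹

With V_GS fixed, I_D ∝ (1 + λ V_DS) in saturation, so I_D2/I_D1 = (1 + λ V_DS2)/(1 + λ V_DS1).
0.037/0.031 = 1.194 = (1 + 5.96 λ)/(1 + 2.27 λ).
Solving: λ (I_D1 V_DS2 − I_D2 V_DS1) = I_D2 − I_D1, so λ = (0.037 − 0.031) / (0.031 × 5.96 − 0.037 × 2.27) = 0.006 / 0.101 = 0.0595 V⁻¹.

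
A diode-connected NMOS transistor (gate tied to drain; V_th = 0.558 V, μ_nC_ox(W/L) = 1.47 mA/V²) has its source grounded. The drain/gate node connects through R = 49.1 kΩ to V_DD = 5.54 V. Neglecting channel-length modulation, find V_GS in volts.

V_GS = 0.916 V

With gate tied to drain, V_GS = V_DS ≥ V_GS − V_th, so the device is in saturation.
KCL at the drain: ½ k_n (V_GS − V_th)² = (V_DD − V_GS)/R.
Let x = V_GS − 0.558. Then 36.1 x² + x − 4.982 = 0, giving x = 0.358 V (positive root), so V_GS = 0.916 V.
I_D = (V_DD − V_GS)/R = (5.54 − 0.916) / 49.1 = 0.0942 mA.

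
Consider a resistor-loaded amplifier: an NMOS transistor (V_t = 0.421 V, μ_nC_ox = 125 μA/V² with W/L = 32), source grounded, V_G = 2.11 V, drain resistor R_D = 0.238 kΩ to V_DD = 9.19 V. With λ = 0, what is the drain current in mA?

V_GS = V_G = 2.11 V, so V_ov = 2.11 − 0.421 = 1.69 V.
k_n = μ_nC_ox · (W/L) = 4 mA/V².
Assume saturation: I_D = ½ k_n V_ov² = 0.5 × 4 × 1.69² = 5.71 mA, giving V_DS = V_DD − I_D R_D = 9.19 − 5.71 × 0.238 = 7.83 V.
V_DS = 7.83 V ≥ V_ov = 1.69 V, confirming saturation.

I_D = 5.71 mA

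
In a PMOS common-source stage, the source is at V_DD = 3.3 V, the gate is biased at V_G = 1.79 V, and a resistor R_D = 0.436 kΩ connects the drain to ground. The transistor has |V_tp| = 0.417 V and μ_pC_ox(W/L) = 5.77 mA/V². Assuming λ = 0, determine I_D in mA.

I_D = 3.45 mA

V_SG = V_DD − V_G = 3.3 − 1.79 = 1.51 V, so V_ov = 1.51 − 0.417 = 1.09 V.
Assume saturation: I_D = ½ k_p V_ov² = 0.5 × 5.77 × 1.09² = 3.45 mA, giving V_SD = V_DD − I_D R_D = 3.3 − 3.45 × 0.436 = 1.8 V.
V_SD = 1.8 V ≥ V_ov = 1.09 V, confirming saturation.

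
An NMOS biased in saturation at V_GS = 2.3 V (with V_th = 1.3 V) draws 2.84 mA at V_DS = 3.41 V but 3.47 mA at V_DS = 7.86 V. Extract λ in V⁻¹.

With V_GS fixed, I_D ∝ (1 + λ V_DS) in saturation, so I_D2/I_D1 = (1 + λ V_DS2)/(1 + λ V_DS1).
3.47/2.84 = 1.222 = (1 + 7.86 λ)/(1 + 3.41 λ).
Solving: λ (I_D1 V_DS2 − I_D2 V_DS1) = I_D2 − I_D1, so λ = (3.47 − 2.84) / (2.84 × 7.86 − 3.47 × 3.41) = 0.63 / 10.5 = 0.0601 V⁻¹.

λ = 0.0601 V⁻¹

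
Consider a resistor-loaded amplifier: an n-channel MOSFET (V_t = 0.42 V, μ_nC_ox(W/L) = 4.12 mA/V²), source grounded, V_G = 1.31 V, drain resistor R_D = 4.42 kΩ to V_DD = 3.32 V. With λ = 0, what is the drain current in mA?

I_D = 0.702 mA

V_GS = V_G = 1.31 V, so V_ov = 1.31 − 0.42 = 0.89 V.
Assume saturation: I_D = ½ k_n V_ov² = 0.5 × 4.12 × 0.89² = 1.63 mA, giving V_DS = V_DD − I_D R_D = 3.32 − 1.63 × 4.42 = -3.89 V.
But -3.89 V < V_ov = 0.89 V, so the device is actually in triode.
In triode I_D = k_n[V_ov V_DS − ½ V_DS²] and I_D = (V_DD − V_DS)/R_D. Equating: 9.11 V_DS² − 17.21 V_DS + 3.32 = 0, giving V_DS = 0.218 V (the root below V_ov).
I_D = (3.32 − 0.218) / 4.42 = 0.702 mA.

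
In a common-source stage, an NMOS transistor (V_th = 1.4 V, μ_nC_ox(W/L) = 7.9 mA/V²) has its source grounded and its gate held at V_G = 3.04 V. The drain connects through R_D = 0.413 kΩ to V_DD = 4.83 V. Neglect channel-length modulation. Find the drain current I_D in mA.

V_GS = V_G = 3.04 V, so V_ov = 3.04 − 1.4 = 1.64 V.
Assume saturation: I_D = ½ k_n V_ov² = 0.5 × 7.9 × 1.64² = 10.6 mA, giving V_DS = V_DD − I_D R_D = 4.83 − 10.6 × 0.413 = 0.442 V.
But 0.442 V < V_ov = 1.64 V, so the device is actually in triode.
In triode I_D = k_n[V_ov V_DS − ½ V_DS²] and I_D = (V_DD − V_DS)/R_D. Equating: 1.63 V_DS² − 6.351 V_DS + 4.83 = 0, giving V_DS = 1.04 V (the root below V_ov).
I_D = (4.83 − 1.04) / 0.413 = 9.19 mA.

I_D = 9.19 mA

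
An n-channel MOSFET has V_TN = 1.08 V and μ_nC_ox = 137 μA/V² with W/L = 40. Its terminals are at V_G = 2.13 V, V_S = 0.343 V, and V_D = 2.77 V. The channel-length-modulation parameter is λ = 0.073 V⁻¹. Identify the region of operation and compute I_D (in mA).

V_GS = V_G − V_S = 2.13 − 0.343 = 1.79 V; V_DS = V_D − V_S = 2.77 − 0.343 = 2.43 V.
k_n = μ_nC_ox · (W/L) = 5.48 mA/V².
V_ov = V_GS − V_TN = 1.79 − 1.08 = 0.707 V.
Since V_DS = 2.43 V ≥ V_ov = 0.707 V, the device is in saturation.
I_D = ½ k_n V_ov² (1 + λ V_DS) = 0.5 × 5.48 × 0.707² × (1 + 0.073 × 2.43) = 1.61 mA.

Saturation; I_D = 1.61 mA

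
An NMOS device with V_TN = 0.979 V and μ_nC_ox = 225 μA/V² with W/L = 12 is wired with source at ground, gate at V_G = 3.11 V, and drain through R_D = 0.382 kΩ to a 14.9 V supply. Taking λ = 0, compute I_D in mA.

I_D = 6.13 mA

V_GS = V_G = 3.11 V, so V_ov = 3.11 − 0.979 = 2.13 V.
k_n = μ_nC_ox · (W/L) = 2.7 mA/V².
Assume saturation: I_D = ½ k_n V_ov² = 0.5 × 2.7 × 2.13² = 6.13 mA, giving V_DS = V_DD − I_D R_D = 14.9 − 6.13 × 0.382 = 12.6 V.
V_DS = 12.6 V ≥ V_ov = 2.13 V, confirming saturation.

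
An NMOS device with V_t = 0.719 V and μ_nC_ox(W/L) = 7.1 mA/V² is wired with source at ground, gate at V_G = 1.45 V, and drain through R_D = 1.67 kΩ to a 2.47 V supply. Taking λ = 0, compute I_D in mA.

I_D = 1.29 mA

V_GS = V_G = 1.45 V, so V_ov = 1.45 − 0.719 = 0.731 V.
Assume saturation: I_D = ½ k_n V_ov² = 0.5 × 7.1 × 0.731² = 1.9 mA, giving V_DS = V_DD − I_D R_D = 2.47 − 1.9 × 1.67 = -0.698 V.
But -0.698 V < V_ov = 0.731 V, so the device is actually in triode.
In triode I_D = k_n[V_ov V_DS − ½ V_DS²] and I_D = (V_DD − V_DS)/R_D. Equating: 5.93 V_DS² − 9.667 V_DS + 2.47 = 0, giving V_DS = 0.317 V (the root below V_ov).
I_D = (2.47 − 0.317) / 1.67 = 1.29 mA.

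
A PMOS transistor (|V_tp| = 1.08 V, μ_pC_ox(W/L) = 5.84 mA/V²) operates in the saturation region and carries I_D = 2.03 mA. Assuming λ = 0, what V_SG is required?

V_SG = 1.91 V

In saturation I_D = ½ k_p (V_SG − |V_tp|)², so V_SG − |V_tp| = √(2 I_D / k_p) = √(2 × 2.03 / 5.84) = 0.834 V.
V_SG = 1.08 + 0.834 = 1.91 V.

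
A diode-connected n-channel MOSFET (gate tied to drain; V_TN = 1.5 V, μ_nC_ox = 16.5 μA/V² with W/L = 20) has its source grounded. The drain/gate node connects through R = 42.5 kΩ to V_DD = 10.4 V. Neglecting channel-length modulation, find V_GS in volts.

V_GS = 2.56 V

With gate tied to drain, V_GS = V_DS ≥ V_GS − V_TN, so the device is in saturation.
k_n = μ_nC_ox · (W/L) = 0.33 mA/V².
KCL at the drain: ½ k_n (V_GS − V_TN)² = (V_DD − V_GS)/R.
Let x = V_GS − 1.5. Then 7.01 x² + x − 8.9 = 0, giving x = 1.06 V (positive root), so V_GS = 2.56 V.
I_D = (V_DD − V_GS)/R = (10.4 − 2.56) / 42.5 = 0.185 mA.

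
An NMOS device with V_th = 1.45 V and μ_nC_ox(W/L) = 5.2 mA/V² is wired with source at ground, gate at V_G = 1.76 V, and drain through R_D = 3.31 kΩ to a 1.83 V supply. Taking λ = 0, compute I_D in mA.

V_GS = V_G = 1.76 V, so V_ov = 1.76 − 1.45 = 0.31 V.
Assume saturation: I_D = ½ k_n V_ov² = 0.5 × 5.2 × 0.31² = 0.25 mA, giving V_DS = V_DD − I_D R_D = 1.83 − 0.25 × 3.31 = 1 V.
V_DS = 1 V ≥ V_ov = 0.31 V, confirming saturation.

I_D = 0.250 mA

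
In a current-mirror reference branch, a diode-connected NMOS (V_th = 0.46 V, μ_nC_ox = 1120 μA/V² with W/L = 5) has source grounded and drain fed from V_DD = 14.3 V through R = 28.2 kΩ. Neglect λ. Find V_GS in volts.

With gate tied to drain, V_GS = V_DS ≥ V_GS − V_th, so the device is in saturation.
k_n = μ_nC_ox · (W/L) = 5.6 mA/V².
KCL at the drain: ½ k_n (V_GS − V_th)² = (V_DD − V_GS)/R.
Let x = V_GS − 0.46. Then 79 x² + x − 13.84 = 0, giving x = 0.412 V (positive root), so V_GS = 0.872 V.
I_D = (V_DD − V_GS)/R = (14.3 − 0.872) / 28.2 = 0.476 mA.

V_GS = 0.872 V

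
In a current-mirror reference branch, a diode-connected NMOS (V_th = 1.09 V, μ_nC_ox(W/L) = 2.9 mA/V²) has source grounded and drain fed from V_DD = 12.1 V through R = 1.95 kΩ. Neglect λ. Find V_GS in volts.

With gate tied to drain, V_GS = V_DS ≥ V_GS − V_th, so the device is in saturation.
KCL at the drain: ½ k_n (V_GS − V_th)² = (V_DD − V_GS)/R.
Let x = V_GS − 1.09. Then 2.83 x² + x − 11.01 = 0, giving x = 1.8 V (positive root), so V_GS = 2.89 V.
I_D = (V_DD − V_GS)/R = (12.1 − 2.89) / 1.95 = 4.72 mA.

V_GS = 2.89 V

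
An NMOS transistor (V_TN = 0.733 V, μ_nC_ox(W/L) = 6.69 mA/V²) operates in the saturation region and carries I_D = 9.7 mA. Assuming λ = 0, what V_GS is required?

In saturation I_D = ½ k_n (V_GS − V_TN)², so V_GS − V_TN = √(2 I_D / k_n) = √(2 × 9.7 / 6.69) = 1.7 V.
V_GS = 0.733 + 1.7 = 2.44 V.

V_GS = 2.44 V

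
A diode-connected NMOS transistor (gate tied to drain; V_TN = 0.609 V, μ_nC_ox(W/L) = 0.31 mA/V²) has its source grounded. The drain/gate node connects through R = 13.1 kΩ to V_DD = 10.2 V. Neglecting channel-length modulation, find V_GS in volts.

V_GS = 2.55 V

With gate tied to drain, V_GS = V_DS ≥ V_GS − V_TN, so the device is in saturation.
KCL at the drain: ½ k_n (V_GS − V_TN)² = (V_DD − V_GS)/R.
Let x = V_GS − 0.609. Then 2.03 x² + x − 9.591 = 0, giving x = 1.94 V (positive root), so V_GS = 2.55 V.
I_D = (V_DD − V_GS)/R = (10.2 − 2.55) / 13.1 = 0.584 mA.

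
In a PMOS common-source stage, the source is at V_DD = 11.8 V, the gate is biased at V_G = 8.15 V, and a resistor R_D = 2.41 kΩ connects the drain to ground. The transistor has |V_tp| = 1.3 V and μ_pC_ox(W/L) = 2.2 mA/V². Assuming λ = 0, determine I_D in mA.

I_D = 4.43 mA

V_SG = V_DD − V_G = 11.8 − 8.15 = 3.65 V, so V_ov = 3.65 − 1.3 = 2.35 V.
Assume saturation: I_D = ½ k_p V_ov² = 0.5 × 2.2 × 2.35² = 6.07 mA, giving V_SD = V_DD − I_D R_D = 11.8 − 6.07 × 2.41 = -2.84 V.
But -2.84 V < V_ov = 2.35 V, so the device is actually in triode.
In triode I_D = k_p[V_ov V_SD − ½ V_SD²] and I_D = (V_DD − V_SD)/R_D. Equating: 2.65 V_SD² − 13.46 V_SD + 11.8 = 0, giving V_SD = 1.13 V (the root below V_ov).
I_D = (11.8 − 1.13) / 2.41 = 4.43 mA.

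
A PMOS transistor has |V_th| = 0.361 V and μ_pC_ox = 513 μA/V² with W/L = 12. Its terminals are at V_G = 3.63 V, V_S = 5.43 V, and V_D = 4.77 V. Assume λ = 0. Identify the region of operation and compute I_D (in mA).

V_SG = V_S − V_G = 5.43 − 3.63 = 1.8 V; V_SD = V_S − V_D = 5.43 − 4.77 = 0.66 V.
k_p = μ_pC_ox · (W/L) = 6.156 mA/V².
V_ov = V_SG − |V_th| = 1.8 − 0.361 = 1.44 V.
Since V_SD = 0.66 V < V_ov = 1.44 V, the device is in the triode region.
I_D = k_p [V_ov · V_SD − ½ V_SD²] = 6.156 × [1.44 × 0.66 − 0.5 × 0.66²] = 4.51 mA.

Triode; I_D = 4.51 mA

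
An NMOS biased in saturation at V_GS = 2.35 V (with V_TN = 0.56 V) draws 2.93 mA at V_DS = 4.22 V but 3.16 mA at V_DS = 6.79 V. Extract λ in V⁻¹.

With V_GS fixed, I_D ∝ (1 + λ V_DS) in saturation, so I_D2/I_D1 = (1 + λ V_DS2)/(1 + λ V_DS1).
3.16/2.93 = 1.078 = (1 + 6.79 λ)/(1 + 4.22 λ).
Solving: λ (I_D1 V_DS2 − I_D2 V_DS1) = I_D2 − I_D1, so λ = (3.16 − 2.93) / (2.93 × 6.79 − 3.16 × 4.22) = 0.23 / 6.56 = 0.0351 V⁻¹.

λ = 0.0351 V⁻¹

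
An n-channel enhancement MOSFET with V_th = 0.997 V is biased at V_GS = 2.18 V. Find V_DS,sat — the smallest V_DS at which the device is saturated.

The boundary between triode and saturation is V_DS = V_GS − V_th = V_ov.
V_ov = 2.18 − 0.997 = 1.18 V.

V_DS,sat = 1.18 V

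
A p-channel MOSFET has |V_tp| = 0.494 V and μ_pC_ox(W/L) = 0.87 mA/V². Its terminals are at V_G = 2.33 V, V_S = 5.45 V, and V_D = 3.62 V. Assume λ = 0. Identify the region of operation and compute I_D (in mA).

Triode; I_D = 2.72 mA

V_SG = V_S − V_G = 5.45 − 2.33 = 3.12 V; V_SD = V_S − V_D = 5.45 − 3.62 = 1.83 V.
V_ov = V_SG − |V_tp| = 3.12 − 0.494 = 2.63 V.
Since V_SD = 1.83 V < V_ov = 2.63 V, the device is in the triode region.
I_D = k_p [V_ov · V_SD − ½ V_SD²] = 0.87 × [2.63 × 1.83 − 0.5 × 1.83²] = 2.72 mA.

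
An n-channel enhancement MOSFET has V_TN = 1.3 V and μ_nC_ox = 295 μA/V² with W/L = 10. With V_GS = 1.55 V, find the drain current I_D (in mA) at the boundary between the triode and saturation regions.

I_D = 0.0922 mA

At the boundary V_DS = V_ov = V_GS − V_TN = 1.55 − 1.3 = 0.25 V.
k_n = μ_nC_ox · (W/L) = 2.95 mA/V².
I_D = ½ k_n V_ov² = 0.5 × 2.95 × 0.25² = 0.0922 mA.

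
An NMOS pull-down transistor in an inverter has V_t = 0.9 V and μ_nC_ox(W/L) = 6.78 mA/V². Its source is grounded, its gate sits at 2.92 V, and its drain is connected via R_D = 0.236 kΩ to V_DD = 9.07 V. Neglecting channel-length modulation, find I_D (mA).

I_D = 13.8 mA

V_GS = V_G = 2.92 V, so V_ov = 2.92 − 0.9 = 2.02 V.
Assume saturation: I_D = ½ k_n V_ov² = 0.5 × 6.78 × 2.02² = 13.8 mA, giving V_DS = V_DD − I_D R_D = 9.07 − 13.8 × 0.236 = 5.81 V.
V_DS = 5.81 V ≥ V_ov = 2.02 V, confirming saturation.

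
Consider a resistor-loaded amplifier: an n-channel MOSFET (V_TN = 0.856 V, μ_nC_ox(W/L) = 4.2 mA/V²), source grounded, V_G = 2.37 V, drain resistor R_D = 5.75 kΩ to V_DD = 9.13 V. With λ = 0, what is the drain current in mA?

V_GS = V_G = 2.37 V, so V_ov = 2.37 − 0.856 = 1.51 V.
Assume saturation: I_D = ½ k_n V_ov² = 0.5 × 4.2 × 1.51² = 4.81 mA, giving V_DS = V_DD − I_D R_D = 9.13 − 4.81 × 5.75 = -18.5 V.
But -18.5 V < V_ov = 1.51 V, so the device is actually in triode.
In triode I_D = k_n[V_ov V_DS − ½ V_DS²] and I_D = (V_DD − V_DS)/R_D. Equating: 12.1 V_DS² − 37.56 V_DS + 9.13 = 0, giving V_DS = 0.266 V (the root below V_ov).
I_D = (9.13 − 0.266) / 5.75 = 1.54 mA.

I_D = 1.54 mA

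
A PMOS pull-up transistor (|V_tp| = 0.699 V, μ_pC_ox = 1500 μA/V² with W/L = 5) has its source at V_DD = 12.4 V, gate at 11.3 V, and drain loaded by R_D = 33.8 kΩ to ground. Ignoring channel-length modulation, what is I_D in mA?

V_SG = V_DD − V_G = 12.4 − 11.3 = 1.1 V, so V_ov = 1.1 − 0.699 = 0.401 V.
k_p = μ_pC_ox · (W/L) = 7.5 mA/V².
Assume saturation: I_D = ½ k_p V_ov² = 0.5 × 7.5 × 0.401² = 0.603 mA, giving V_SD = V_DD − I_D R_D = 12.4 − 0.603 × 33.8 = -7.98 V.
But -7.98 V < V_ov = 0.401 V, so the device is actually in triode.
In triode I_D = k_p[V_ov V_SD − ½ V_SD²] and I_D = (V_DD − V_SD)/R_D. Equating: 127 V_SD² − 102.7 V_SD + 12.4 = 0, giving V_SD = 0.148 V (the root below V_ov).
I_D = (12.4 − 0.148) / 33.8 = 0.362 mA.

I_D = 0.362 mA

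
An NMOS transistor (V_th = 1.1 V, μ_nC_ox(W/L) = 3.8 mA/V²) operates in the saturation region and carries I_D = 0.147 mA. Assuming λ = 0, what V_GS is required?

V_GS = 1.38 V

In saturation I_D = ½ k_n (V_GS − V_th)², so V_GS − V_th = √(2 I_D / k_n) = √(2 × 0.147 / 3.8) = 0.278 V.
V_GS = 1.1 + 0.278 = 1.38 V.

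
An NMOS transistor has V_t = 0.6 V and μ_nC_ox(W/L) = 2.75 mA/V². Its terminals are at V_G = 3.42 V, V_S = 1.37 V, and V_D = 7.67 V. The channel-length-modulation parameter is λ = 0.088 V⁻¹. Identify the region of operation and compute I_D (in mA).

V_GS = V_G − V_S = 3.42 − 1.37 = 2.05 V; V_DS = V_D − V_S = 7.67 − 1.37 = 6.3 V.
V_ov = V_GS − V_t = 2.05 − 0.6 = 1.45 V.
Since V_DS = 6.3 V ≥ V_ov = 1.45 V, the device is in saturation.
I_D = ½ k_n V_ov² (1 + λ V_DS) = 0.5 × 2.75 × 1.45² × (1 + 0.088 × 6.3) = 4.49 mA.

Saturation; I_D = 4.49 mA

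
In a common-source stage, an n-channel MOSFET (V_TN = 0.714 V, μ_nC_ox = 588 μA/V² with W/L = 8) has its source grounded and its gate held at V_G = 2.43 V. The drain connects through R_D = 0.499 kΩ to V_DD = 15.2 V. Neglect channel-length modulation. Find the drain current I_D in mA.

V_GS = V_G = 2.43 V, so V_ov = 2.43 − 0.714 = 1.72 V.
k_n = μ_nC_ox · (W/L) = 4.704 mA/V².
Assume saturation: I_D = ½ k_n V_ov² = 0.5 × 4.704 × 1.72² = 6.93 mA, giving V_DS = V_DD − I_D R_D = 15.2 − 6.93 × 0.499 = 11.7 V.
V_DS = 11.7 V ≥ V_ov = 1.72 V, confirming saturation.

I_D = 6.93 mA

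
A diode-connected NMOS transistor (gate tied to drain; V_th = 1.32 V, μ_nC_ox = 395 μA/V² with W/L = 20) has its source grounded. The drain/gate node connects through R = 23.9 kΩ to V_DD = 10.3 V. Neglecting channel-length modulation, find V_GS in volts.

V_GS = 1.62 V

With gate tied to drain, V_GS = V_DS ≥ V_GS − V_th, so the device is in saturation.
k_n = μ_nC_ox · (W/L) = 7.9 mA/V².
KCL at the drain: ½ k_n (V_GS − V_th)² = (V_DD − V_GS)/R.
Let x = V_GS − 1.32. Then 94.4 x² + x − 8.98 = 0, giving x = 0.303 V (positive root), so V_GS = 1.62 V.
I_D = (V_DD − V_GS)/R = (10.3 − 1.62) / 23.9 = 0.363 mA.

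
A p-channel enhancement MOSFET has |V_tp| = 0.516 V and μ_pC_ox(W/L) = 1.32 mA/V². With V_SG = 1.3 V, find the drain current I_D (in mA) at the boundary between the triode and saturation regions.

I_D = 0.406 mA

At the boundary V_SD = V_ov = V_SG − |V_tp| = 1.3 − 0.516 = 0.784 V.
I_D = ½ k_p V_ov² = 0.5 × 1.32 × 0.784² = 0.406 mA.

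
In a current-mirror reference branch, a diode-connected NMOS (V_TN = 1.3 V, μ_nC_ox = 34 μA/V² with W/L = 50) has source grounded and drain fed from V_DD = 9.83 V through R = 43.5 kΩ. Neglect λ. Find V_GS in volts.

With gate tied to drain, V_GS = V_DS ≥ V_GS − V_TN, so the device is in saturation.
k_n = μ_nC_ox · (W/L) = 1.7 mA/V².
KCL at the drain: ½ k_n (V_GS − V_TN)² = (V_DD − V_GS)/R.
Let x = V_GS − 1.3. Then 37 x² + x − 8.53 = 0, giving x = 0.467 V (positive root), so V_GS = 1.77 V.
I_D = (V_DD − V_GS)/R = (9.83 − 1.77) / 43.5 = 0.185 mA.

V_GS = 1.77 V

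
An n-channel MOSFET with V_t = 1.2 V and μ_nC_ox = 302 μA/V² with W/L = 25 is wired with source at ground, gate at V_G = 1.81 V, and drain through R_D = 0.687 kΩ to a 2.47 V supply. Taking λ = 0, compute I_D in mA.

I_D = 1.40 mA

V_GS = V_G = 1.81 V, so V_ov = 1.81 − 1.2 = 0.61 V.
k_n = μ_nC_ox · (W/L) = 7.55 mA/V².
Assume saturation: I_D = ½ k_n V_ov² = 0.5 × 7.55 × 0.61² = 1.4 mA, giving V_DS = V_DD − I_D R_D = 2.47 − 1.4 × 0.687 = 1.5 V.
V_DS = 1.5 V ≥ V_ov = 0.61 V, confirming saturation.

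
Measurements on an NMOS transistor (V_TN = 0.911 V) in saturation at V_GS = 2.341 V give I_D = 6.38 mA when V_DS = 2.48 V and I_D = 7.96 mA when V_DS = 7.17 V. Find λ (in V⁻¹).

λ = 0.0608 V⁻¹

With V_GS fixed, I_D ∝ (1 + λ V_DS) in saturation, so I_D2/I_D1 = (1 + λ V_DS2)/(1 + λ V_DS1).
7.96/6.38 = 1.248 = (1 + 7.17 λ)/(1 + 2.48 λ).
Solving: λ (I_D1 V_DS2 − I_D2 V_DS1) = I_D2 − I_D1, so λ = (7.96 − 6.38) / (6.38 × 7.17 − 7.96 × 2.48) = 1.58 / 26 = 0.0608 V⁻¹.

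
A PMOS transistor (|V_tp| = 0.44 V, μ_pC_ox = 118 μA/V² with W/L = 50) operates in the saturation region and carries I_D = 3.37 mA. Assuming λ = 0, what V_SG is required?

V_SG = 1.51 V

k_p = μ_pC_ox · (W/L) = 5.9 mA/V².
In saturation I_D = ½ k_p (V_SG − |V_tp|)², so V_SG − |V_tp| = √(2 I_D / k_p) = √(2 × 3.37 / 5.9) = 1.07 V.
V_SG = 0.44 + 1.07 = 1.51 V.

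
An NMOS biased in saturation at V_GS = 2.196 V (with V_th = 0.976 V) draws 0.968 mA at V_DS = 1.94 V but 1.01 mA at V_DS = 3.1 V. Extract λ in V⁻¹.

λ = 0.0403 V⁻¹

With V_GS fixed, I_D ∝ (1 + λ V_DS) in saturation, so I_D2/I_D1 = (1 + λ V_DS2)/(1 + λ V_DS1).
1.01/0.968 = 1.043 = (1 + 3.1 λ)/(1 + 1.94 λ).
Solving: λ (I_D1 V_DS2 − I_D2 V_DS1) = I_D2 − I_D1, so λ = (1.01 − 0.968) / (0.968 × 3.1 − 1.01 × 1.94) = 0.042 / 1.04 = 0.0403 V⁻¹.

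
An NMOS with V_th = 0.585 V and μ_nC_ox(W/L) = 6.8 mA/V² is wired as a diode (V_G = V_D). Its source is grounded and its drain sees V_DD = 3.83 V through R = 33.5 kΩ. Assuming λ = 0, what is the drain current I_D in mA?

With gate tied to drain, V_GS = V_DS ≥ V_GS − V_th, so the device is in saturation.
KCL at the drain: ½ k_n (V_GS − V_th)² = (V_DD − V_GS)/R.
Let x = V_GS − 0.585. Then 114 x² + x − 3.245 = 0, giving x = 0.164 V (positive root), so V_GS = 0.749 V.
I_D = (V_DD − V_GS)/R = (3.83 − 0.749) / 33.5 = 0.092 mA.

I_D = 0.0920 mA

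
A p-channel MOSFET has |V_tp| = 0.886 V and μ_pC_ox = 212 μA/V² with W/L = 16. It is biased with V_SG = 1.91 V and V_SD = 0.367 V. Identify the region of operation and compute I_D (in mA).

k_p = μ_pC_ox · (W/L) = 3.392 mA/V².
V_ov = V_SG − |V_tp| = 1.91 − 0.886 = 1.02 V.
Since V_SD = 0.367 V < V_ov = 1.02 V, the device is in the triode region.
I_D = k_p [V_ov · V_SD − ½ V_SD²] = 3.392 × [1.02 × 0.367 − 0.5 × 0.367²] = 1.05 mA.

Triode; I_D = 1.05 mA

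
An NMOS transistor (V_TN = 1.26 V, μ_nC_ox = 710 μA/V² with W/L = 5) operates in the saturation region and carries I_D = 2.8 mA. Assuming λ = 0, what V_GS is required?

k_n = μ_nC_ox · (W/L) = 3.55 mA/V².
In saturation I_D = ½ k_n (V_GS − V_TN)², so V_GS − V_TN = √(2 I_D / k_n) = √(2 × 2.8 / 3.55) = 1.26 V.
V_GS = 1.26 + 1.26 = 2.52 V.

V_GS = 2.52 V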